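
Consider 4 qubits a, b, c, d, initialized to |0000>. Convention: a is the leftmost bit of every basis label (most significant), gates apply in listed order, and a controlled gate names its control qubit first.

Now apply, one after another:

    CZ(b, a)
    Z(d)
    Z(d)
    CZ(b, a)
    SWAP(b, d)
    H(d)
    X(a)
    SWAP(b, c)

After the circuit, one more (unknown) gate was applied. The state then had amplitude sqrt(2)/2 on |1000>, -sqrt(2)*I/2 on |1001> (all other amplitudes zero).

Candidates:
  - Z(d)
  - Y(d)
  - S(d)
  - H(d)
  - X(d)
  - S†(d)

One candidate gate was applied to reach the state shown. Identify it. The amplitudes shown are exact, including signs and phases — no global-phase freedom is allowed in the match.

The unique candidate consistent with the amplitudes is S†(d). Key observation: the block from step 1 through step 4 cancels to the identity and can be dropped.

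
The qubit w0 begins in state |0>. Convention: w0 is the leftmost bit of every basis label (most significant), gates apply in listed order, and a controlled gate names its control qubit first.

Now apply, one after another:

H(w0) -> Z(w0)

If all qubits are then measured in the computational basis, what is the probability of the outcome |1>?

The probability of measuring |1> is 1/2.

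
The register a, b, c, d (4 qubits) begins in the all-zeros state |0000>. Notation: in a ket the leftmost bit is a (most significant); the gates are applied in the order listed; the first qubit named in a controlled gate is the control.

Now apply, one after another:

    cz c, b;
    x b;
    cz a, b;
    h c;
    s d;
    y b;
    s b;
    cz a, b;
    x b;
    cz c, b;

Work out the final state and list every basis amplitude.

The resulting statevector has amplitude -sqrt(2)*I/2 on |0100>, sqrt(2)*I/2 on |0110>, and 0 on every other basis state.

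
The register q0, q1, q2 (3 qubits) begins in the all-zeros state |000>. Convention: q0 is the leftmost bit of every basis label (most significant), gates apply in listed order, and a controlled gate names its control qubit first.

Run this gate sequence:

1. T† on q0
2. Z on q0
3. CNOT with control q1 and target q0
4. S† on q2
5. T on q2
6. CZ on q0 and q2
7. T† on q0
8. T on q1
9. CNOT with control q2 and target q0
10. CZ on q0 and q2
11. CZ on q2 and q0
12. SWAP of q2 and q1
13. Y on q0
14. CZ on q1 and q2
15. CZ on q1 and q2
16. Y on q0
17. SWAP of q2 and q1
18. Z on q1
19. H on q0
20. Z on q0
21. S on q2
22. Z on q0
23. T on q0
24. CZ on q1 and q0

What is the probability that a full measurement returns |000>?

The probability of measuring |000> is 1/2. Key observation: gates 12-17 undo each other exactly, leaving only the rest of the circuit to track.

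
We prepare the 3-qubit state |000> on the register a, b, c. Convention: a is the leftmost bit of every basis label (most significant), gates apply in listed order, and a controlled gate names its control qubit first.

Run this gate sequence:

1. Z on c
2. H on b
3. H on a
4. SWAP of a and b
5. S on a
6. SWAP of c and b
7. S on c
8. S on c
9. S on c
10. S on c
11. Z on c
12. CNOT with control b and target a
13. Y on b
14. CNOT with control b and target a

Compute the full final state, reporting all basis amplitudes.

After the circuit, the state carries amplitude 0 on |000>, 0 on |001>, -1/2 on |010>, 1/2 on |011>, 0 on |100>, 0 on |101>, I/2 on |110>, -I/2 on |111>.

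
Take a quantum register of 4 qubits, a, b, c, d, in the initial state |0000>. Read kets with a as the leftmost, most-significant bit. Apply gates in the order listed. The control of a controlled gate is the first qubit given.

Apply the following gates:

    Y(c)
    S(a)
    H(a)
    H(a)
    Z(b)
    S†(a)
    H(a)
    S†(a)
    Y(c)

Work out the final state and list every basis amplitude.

The final amplitudes are sqrt(2)/2 on |0000>, -sqrt(2)*I/2 on |1000>, and 0 on every other basis state.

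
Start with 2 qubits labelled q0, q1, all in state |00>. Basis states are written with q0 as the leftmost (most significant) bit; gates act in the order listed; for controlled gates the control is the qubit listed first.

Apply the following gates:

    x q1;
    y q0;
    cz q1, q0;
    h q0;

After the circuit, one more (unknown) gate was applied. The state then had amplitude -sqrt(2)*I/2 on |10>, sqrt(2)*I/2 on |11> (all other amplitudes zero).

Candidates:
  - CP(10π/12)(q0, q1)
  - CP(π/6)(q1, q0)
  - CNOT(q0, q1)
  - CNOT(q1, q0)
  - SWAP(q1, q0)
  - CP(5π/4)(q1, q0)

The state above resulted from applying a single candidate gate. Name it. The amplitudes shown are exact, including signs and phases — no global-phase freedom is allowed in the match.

It was SWAP(q1, q0) that produced the state shown.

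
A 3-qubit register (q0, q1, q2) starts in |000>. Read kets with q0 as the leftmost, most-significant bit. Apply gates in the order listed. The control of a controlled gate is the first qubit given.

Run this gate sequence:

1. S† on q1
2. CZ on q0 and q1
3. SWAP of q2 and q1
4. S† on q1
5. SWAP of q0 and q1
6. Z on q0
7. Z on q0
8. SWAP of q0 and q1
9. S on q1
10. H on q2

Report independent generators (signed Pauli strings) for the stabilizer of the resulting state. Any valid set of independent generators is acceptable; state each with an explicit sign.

One valid set of independent stabilizer generators is +IIX, +ZII, +IZI (any independent generating set of the same group is equally correct). Key observation: steps 4-9 multiply out to the identity, so the circuit reduces to the remaining gates.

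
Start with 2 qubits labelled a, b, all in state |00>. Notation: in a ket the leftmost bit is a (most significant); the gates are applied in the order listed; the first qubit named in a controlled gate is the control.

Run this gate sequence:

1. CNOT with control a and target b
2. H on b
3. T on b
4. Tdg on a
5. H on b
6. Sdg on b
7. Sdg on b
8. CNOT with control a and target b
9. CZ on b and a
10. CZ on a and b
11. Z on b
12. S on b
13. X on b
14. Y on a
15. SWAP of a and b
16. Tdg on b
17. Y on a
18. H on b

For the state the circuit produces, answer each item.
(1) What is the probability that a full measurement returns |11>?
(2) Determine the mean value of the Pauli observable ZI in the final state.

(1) The probability of measuring |11> is 1/4 - sqrt(2)/8.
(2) The observable ZI averages to sqrt(2)/2.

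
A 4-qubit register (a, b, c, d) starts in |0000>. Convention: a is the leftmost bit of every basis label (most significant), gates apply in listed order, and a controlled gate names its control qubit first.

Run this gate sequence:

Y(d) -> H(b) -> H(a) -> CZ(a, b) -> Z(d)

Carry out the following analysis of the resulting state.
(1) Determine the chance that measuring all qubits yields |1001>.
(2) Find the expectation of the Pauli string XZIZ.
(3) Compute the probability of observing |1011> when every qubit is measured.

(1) Outcome |1001> occurs with probability 1/4.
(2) The observable XZIZ averages to -1.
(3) Outcome |1011> occurs with probability 0.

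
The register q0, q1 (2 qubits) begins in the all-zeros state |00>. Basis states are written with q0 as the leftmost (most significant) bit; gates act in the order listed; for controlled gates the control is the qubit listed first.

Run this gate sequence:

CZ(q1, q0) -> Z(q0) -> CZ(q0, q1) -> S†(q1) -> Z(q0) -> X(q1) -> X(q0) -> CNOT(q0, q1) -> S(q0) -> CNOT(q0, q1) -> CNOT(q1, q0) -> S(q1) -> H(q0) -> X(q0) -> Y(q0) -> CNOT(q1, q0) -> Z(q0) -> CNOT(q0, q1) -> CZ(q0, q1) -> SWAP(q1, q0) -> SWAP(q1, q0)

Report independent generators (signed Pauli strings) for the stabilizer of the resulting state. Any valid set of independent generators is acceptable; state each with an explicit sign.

The final state is stabilized by the group generated by +XX, -ZZ; other independent generating sets are equally valid.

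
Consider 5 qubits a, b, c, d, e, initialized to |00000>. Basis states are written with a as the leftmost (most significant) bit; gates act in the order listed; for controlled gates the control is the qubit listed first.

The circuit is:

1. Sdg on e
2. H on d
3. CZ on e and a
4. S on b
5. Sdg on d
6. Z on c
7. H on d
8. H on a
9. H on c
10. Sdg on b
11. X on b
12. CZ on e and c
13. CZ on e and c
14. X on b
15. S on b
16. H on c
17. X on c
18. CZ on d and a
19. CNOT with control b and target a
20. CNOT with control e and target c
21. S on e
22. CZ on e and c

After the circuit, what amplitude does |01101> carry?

The final state's coefficient on |01101> equals 0.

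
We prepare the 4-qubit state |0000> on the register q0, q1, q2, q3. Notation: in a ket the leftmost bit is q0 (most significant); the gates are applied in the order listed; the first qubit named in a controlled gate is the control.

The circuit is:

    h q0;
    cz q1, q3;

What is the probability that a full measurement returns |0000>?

Outcome |0000> occurs with probability 1/2.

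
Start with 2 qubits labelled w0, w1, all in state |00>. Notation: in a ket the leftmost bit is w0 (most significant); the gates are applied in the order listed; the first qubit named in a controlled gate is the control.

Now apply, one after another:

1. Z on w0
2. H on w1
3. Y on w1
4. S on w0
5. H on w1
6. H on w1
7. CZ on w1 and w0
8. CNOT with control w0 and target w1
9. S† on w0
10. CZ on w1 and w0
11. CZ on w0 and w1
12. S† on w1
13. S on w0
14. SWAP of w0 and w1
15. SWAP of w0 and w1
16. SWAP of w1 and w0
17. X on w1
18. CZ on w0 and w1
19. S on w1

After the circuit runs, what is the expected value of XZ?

The observable XZ averages to 0.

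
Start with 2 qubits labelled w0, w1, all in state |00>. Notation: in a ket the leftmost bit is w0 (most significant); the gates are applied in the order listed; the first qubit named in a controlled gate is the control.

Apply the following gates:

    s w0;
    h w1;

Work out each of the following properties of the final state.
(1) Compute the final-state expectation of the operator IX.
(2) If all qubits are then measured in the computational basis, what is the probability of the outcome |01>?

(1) In the final state, IX has expectation 1.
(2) A full measurement returns |01> with probability 1/2.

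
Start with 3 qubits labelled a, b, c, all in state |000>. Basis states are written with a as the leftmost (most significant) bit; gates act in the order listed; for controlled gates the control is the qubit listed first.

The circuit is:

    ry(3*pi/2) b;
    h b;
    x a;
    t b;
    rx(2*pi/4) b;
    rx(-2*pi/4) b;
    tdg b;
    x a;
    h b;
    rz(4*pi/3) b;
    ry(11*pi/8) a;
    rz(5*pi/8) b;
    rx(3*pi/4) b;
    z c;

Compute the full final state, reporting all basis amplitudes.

The resulting statevector has amplitude sqrt(2)*I*sqrt(sqrt(2)/4 + 1/2)*exp(47*I*pi/48)*cos(5*pi/16)/2 + sqrt(2)*sqrt(1/2 - sqrt(2)/4)*exp(-47*I*pi/48)*cos(5*pi/16)/2 on |000>, 0 on |001>, -sqrt(2)*sqrt(1/2 - sqrt(2)/4)*exp(47*I*pi/48)*cos(5*pi/16)/2 - sqrt(2)*I*sqrt(sqrt(2)/4 + 1/2)*exp(-47*I*pi/48)*cos(5*pi/16)/2 on |010>, 0 on |011>, -sqrt(2)*sqrt(1/2 - sqrt(2)/4)*exp(-47*I*pi/48)*sin(5*pi/16)/2 - sqrt(2)*I*sqrt(sqrt(2)/4 + 1/2)*exp(47*I*pi/48)*sin(5*pi/16)/2 on |100>, 0 on |101>, sqrt(2)*I*sqrt(sqrt(2)/4 + 1/2)*exp(-47*I*pi/48)*sin(5*pi/16)/2 + sqrt(2)*sqrt(1/2 - sqrt(2)/4)*exp(47*I*pi/48)*sin(5*pi/16)/2 on |110>, 0 on |111>.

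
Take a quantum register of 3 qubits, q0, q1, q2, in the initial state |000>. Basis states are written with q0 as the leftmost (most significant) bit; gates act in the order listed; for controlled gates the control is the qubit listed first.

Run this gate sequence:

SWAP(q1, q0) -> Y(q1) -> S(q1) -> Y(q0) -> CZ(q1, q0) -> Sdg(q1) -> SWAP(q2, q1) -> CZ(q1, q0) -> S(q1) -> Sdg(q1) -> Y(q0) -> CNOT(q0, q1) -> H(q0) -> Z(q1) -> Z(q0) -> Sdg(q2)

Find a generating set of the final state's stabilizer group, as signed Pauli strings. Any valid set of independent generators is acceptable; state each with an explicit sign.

One valid set of independent stabilizer generators is -XII, +IZI, -IIZ (any independent generating set of the same group is equally correct).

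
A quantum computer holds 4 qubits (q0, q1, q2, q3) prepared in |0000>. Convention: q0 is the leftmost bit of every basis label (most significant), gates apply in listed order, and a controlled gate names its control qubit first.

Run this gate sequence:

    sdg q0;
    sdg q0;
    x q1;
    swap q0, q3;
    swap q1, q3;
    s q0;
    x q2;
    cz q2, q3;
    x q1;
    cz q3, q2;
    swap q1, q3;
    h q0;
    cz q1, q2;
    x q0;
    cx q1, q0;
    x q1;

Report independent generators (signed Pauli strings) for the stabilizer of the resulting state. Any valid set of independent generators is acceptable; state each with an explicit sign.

The final state is stabilized by the group generated by +XIII, +IZII, -IIZI, -IIIZ; other independent generating sets are equally valid.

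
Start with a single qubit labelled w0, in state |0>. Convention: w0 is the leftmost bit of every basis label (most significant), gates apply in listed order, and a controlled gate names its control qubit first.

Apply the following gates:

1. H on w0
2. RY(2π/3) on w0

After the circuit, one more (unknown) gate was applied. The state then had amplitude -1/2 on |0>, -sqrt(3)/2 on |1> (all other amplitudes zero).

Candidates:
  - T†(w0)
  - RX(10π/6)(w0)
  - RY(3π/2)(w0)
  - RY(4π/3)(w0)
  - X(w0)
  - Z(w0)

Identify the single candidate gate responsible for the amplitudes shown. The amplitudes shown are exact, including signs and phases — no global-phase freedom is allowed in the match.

The unique candidate consistent with the amplitudes is RY(3π/2)(w0).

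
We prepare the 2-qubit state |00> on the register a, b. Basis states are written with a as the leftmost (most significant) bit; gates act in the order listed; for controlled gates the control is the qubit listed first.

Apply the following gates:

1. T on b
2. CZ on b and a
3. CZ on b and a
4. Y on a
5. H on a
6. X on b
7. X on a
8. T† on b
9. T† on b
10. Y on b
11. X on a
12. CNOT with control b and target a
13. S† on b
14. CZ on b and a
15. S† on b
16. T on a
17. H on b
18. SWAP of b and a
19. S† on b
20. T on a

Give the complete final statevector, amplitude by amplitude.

After the circuit, the state carries amplitude -I/2 on |00>, exp(I*pi/4)/2 on |01>, -exp(3*I*pi/4)/2 on |10>, I/2 on |11>.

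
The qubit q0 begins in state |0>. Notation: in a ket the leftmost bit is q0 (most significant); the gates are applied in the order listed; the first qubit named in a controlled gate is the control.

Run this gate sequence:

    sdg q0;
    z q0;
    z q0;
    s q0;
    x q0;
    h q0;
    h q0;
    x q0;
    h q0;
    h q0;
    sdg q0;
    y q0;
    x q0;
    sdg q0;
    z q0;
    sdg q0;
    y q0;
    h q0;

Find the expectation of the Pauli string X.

The expectation value of X is -1.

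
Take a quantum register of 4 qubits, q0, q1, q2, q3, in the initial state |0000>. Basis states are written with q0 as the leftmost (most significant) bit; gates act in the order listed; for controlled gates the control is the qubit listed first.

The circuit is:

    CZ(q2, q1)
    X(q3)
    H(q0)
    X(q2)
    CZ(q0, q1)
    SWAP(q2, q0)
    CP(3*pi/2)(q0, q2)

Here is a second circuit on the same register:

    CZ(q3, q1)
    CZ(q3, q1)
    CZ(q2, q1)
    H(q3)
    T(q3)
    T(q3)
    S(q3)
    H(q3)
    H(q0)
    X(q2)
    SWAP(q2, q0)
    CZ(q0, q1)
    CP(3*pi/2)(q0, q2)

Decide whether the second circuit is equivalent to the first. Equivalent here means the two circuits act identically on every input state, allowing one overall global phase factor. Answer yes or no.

No — the two circuits implement different unitaries, even allowing a global phase.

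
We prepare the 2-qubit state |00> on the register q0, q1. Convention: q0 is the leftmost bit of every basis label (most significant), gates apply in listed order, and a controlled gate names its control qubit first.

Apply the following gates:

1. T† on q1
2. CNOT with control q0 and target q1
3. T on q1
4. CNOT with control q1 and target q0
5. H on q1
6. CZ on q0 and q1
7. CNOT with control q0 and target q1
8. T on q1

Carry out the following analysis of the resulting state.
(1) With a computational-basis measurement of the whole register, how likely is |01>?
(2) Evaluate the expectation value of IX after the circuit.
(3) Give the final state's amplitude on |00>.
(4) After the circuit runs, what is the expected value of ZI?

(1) Outcome |01> occurs with probability 1/2.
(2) The expectation value of IX is sqrt(2)/2.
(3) |00> carries amplitude sqrt(2)/2 in the final state.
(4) The observable ZI averages to 1.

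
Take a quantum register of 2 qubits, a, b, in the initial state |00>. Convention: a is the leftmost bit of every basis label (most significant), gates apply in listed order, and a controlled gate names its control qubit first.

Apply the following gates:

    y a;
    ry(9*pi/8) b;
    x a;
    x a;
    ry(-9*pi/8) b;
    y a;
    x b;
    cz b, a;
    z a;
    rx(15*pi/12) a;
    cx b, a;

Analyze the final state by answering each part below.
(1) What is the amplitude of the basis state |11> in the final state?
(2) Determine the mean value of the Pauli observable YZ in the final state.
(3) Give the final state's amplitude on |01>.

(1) The amplitude on |11> is -sqrt(2 - sqrt(2))/2. Key observation: gates 1-6 undo each other exactly, leaving only the rest of the circuit to track.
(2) The expectation value of YZ is 2*sqrt(1/2 - sqrt(2)/4)*sqrt(sqrt(2)/4 + 1/2)*cos(7*pi/16)**4 + 4*sqrt(1/2 - sqrt(2)/4)*sqrt(sqrt(2)/4 + 1/2)*sin(7*pi/16)**2*cos(7*pi/16)**2 + 2*sqrt(1/2 - sqrt(2)/4)*sqrt(sqrt(2)/4 + 1/2)*sin(7*pi/16)**4.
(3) The final state's coefficient on |01> equals -I*sqrt(sqrt(2) + 2)/2.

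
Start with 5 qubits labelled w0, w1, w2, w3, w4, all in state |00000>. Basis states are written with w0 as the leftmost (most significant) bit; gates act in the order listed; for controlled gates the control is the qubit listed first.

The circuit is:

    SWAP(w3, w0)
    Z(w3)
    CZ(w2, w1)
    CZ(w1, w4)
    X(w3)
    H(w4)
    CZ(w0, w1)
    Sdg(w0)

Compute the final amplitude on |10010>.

The amplitude on |10010> is 0.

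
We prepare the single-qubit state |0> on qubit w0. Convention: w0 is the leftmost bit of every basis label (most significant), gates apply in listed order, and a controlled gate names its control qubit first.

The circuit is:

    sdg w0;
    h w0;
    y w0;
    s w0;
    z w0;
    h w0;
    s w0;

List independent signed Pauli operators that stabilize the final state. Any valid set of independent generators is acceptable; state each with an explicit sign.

The final state is stabilized by the group generated by +X; other independent generating sets are equally valid.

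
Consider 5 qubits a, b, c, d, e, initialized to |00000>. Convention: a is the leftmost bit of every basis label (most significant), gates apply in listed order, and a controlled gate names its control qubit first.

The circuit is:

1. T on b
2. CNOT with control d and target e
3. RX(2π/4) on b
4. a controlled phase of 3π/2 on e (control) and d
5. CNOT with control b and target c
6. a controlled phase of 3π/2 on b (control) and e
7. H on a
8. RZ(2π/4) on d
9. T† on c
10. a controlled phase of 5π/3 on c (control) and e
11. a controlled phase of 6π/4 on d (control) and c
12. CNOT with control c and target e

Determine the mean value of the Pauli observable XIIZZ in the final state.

The observable XIIZZ averages to 0.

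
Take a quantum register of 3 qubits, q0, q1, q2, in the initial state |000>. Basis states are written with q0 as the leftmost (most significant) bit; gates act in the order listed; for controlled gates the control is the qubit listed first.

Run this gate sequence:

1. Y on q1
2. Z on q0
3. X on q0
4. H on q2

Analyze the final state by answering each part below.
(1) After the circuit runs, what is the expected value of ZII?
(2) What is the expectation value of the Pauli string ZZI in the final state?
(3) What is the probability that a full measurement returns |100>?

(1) The expectation value of ZII is -1.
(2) In the final state, ZZI has expectation 1.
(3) Outcome |100> occurs with probability 0.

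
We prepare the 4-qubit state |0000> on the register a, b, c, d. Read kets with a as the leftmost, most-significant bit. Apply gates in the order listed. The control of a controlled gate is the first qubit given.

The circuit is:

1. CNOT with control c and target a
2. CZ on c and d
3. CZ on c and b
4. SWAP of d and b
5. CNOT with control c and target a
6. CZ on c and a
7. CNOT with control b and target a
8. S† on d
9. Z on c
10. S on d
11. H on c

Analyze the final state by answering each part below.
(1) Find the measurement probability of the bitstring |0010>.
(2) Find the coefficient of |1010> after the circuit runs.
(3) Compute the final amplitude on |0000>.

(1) The probability of measuring |0010> is 1/2.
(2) The final state's coefficient on |1010> equals 0.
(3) |0000> carries amplitude sqrt(2)/2 in the final state.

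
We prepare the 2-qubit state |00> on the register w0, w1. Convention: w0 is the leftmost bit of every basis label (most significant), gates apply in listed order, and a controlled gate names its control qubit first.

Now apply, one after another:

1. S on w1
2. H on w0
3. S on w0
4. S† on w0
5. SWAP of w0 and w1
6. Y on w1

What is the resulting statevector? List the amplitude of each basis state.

After the circuit, the state carries amplitude -sqrt(2)*I/2 on |00>, sqrt(2)*I/2 on |01>, 0 on |10>, 0 on |11>. Key observation: steps 3-4 multiply out to the identity, so the circuit reduces to the remaining gates.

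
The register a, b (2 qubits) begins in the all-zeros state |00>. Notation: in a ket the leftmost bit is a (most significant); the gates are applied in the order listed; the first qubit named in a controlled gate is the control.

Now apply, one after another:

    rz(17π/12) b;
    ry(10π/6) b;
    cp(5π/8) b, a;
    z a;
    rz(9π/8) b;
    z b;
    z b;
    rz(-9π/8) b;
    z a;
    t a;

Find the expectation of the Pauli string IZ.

In the final state, IZ has expectation 1/2. Key observation: steps 4-9 multiply out to the identity, so the circuit reduces to the remaining gates.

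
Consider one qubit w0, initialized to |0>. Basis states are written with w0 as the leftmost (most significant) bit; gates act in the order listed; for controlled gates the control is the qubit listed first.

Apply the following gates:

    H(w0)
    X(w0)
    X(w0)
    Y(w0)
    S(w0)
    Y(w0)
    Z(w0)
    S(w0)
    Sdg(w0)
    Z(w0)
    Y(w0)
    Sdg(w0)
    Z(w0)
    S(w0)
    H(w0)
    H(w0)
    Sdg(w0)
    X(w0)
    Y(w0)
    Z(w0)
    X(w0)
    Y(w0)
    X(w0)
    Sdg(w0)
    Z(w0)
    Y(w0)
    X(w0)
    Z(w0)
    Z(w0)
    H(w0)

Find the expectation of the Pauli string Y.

In the final state, Y has expectation -1. Key observation: the block from step 14 through step 17 cancels to the identity and can be dropped.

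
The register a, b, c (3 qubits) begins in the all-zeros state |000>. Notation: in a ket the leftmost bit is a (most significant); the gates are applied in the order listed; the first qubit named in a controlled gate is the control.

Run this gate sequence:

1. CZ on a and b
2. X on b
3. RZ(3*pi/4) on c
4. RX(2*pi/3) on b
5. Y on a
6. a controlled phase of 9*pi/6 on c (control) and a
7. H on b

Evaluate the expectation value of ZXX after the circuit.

In the final state, ZXX has expectation 0.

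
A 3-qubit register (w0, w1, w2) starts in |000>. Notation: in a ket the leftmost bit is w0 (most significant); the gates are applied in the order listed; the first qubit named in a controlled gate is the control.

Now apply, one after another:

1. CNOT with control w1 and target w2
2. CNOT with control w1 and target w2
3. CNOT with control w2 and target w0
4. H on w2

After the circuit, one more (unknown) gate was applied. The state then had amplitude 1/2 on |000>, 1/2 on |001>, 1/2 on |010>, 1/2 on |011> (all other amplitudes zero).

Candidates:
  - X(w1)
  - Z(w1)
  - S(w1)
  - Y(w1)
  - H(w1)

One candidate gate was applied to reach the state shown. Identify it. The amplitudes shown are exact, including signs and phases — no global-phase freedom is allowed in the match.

The unique candidate consistent with the amplitudes is H(w1). Key observation: steps 1-2 multiply out to the identity, so the circuit reduces to the remaining gates.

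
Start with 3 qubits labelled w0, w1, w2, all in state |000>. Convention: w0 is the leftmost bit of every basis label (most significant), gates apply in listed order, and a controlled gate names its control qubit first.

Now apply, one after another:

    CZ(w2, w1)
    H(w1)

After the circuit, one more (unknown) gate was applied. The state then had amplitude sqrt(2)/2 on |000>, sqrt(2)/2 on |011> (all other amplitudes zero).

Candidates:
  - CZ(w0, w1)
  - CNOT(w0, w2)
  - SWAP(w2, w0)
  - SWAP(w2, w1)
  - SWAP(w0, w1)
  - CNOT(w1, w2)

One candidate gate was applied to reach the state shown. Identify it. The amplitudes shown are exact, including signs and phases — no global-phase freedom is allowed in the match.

The unique candidate consistent with the amplitudes is CNOT(w1, w2).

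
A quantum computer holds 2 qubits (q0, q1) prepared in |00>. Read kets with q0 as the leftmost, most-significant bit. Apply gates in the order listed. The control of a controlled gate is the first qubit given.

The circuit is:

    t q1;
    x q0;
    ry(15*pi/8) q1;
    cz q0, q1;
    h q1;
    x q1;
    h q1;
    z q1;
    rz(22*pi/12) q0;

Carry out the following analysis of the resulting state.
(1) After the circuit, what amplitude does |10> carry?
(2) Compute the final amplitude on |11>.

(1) The amplitude on |10> is -exp(11*I*pi/12)*cos(pi/16). Key observation: gates 5-8 undo each other exactly, leaving only the rest of the circuit to track.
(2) The amplitude on |11> is -exp(11*I*pi/12)*sin(pi/16).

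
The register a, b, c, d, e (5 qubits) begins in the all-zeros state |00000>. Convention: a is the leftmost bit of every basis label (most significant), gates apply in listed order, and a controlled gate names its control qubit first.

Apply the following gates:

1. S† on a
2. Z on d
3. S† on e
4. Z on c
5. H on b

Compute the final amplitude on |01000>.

The amplitude on |01000> is sqrt(2)/2.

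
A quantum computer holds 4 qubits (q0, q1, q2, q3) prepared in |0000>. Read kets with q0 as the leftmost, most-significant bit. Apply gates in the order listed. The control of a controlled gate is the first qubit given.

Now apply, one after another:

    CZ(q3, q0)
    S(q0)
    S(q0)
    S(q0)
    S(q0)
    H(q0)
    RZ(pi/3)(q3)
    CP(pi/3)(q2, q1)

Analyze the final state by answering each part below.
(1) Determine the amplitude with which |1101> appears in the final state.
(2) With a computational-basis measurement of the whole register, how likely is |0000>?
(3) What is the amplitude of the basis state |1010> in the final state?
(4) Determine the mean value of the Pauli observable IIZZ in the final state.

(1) The amplitude on |1101> is 0.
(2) A full measurement returns |0000> with probability 1/2.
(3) |1010> carries amplitude 0 in the final state.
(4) The expectation value of IIZZ is 1.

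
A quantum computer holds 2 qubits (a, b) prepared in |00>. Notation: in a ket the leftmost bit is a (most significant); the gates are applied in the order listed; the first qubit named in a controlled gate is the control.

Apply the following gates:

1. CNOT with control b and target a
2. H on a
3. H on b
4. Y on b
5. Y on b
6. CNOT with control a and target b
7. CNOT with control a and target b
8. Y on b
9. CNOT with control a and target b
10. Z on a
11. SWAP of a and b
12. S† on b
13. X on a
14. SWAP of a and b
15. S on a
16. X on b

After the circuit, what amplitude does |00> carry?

The amplitude on |00> is -I/2. Key observation: steps 5-8 multiply out to the identity, so the circuit reduces to the remaining gates.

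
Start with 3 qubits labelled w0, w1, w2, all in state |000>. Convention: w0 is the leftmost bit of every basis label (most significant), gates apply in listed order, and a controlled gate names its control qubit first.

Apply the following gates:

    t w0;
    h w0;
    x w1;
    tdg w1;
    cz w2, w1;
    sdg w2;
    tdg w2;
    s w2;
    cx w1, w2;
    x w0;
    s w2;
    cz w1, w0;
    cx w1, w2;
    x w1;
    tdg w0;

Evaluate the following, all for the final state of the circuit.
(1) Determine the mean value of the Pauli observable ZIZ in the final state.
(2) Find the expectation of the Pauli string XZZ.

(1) The observable ZIZ averages to 0.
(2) In the final state, XZZ has expectation -sqrt(2)/2.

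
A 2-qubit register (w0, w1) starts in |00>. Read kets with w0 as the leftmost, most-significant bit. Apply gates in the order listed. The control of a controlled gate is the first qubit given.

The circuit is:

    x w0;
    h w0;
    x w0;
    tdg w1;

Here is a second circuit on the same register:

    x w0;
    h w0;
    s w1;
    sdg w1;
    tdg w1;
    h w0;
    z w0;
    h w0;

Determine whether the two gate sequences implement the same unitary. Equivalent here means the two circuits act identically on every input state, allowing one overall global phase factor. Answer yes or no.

Yes: on every input state the two circuits agree up to one overall phase factor.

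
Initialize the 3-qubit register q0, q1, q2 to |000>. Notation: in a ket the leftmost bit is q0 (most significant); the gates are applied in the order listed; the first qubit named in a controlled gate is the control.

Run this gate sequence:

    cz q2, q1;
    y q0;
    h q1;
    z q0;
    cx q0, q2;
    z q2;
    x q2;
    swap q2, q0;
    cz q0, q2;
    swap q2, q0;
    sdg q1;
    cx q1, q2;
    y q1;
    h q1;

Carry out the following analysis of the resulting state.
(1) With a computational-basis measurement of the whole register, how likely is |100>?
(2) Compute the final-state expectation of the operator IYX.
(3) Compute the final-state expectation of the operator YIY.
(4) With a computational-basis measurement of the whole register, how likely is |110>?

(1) A full measurement returns |100> with probability 1/4.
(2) The observable IYX averages to 1.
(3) The expectation value of YIY is 0.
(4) The probability of measuring |110> is 1/4.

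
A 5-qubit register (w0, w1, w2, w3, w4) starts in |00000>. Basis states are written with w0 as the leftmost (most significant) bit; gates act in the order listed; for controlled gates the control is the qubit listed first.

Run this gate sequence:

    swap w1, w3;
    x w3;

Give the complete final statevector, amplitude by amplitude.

The final amplitudes are 1 on |00010>, and 0 on every other basis state.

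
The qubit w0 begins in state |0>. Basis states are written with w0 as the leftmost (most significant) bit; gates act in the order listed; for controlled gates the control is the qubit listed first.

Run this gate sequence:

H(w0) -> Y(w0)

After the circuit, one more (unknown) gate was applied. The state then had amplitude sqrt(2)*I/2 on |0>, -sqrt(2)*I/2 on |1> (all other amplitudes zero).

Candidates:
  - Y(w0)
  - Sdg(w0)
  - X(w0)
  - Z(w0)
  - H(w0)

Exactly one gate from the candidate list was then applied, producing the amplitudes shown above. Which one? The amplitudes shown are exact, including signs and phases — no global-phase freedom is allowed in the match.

The applied gate was X(w0).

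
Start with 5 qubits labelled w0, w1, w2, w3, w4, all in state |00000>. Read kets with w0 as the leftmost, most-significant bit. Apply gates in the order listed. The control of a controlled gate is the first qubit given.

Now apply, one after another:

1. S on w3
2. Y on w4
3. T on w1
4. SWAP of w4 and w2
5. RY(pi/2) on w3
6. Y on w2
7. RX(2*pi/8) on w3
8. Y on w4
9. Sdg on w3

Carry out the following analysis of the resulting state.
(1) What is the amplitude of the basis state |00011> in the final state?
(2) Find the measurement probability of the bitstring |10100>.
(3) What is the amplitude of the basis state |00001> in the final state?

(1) |00011> carries amplitude sqrt(2)*sqrt(sqrt(2) + 2)/4 - sqrt(2)*I*sqrt(2 - sqrt(2))/4 in the final state.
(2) Outcome |10100> occurs with probability 0.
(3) The amplitude on |00001> is sqrt(2)*sqrt(2 - sqrt(2))/4 + sqrt(2)*I*sqrt(sqrt(2) + 2)/4.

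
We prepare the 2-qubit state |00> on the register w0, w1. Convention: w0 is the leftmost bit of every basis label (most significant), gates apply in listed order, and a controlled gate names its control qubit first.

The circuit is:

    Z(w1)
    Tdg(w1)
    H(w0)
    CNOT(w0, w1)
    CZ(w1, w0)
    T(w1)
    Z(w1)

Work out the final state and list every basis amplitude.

The final amplitudes are sqrt(2)/2 on |00>, 0 on |01>, 0 on |10>, sqrt(2)*exp(I*pi/4)/2 on |11>.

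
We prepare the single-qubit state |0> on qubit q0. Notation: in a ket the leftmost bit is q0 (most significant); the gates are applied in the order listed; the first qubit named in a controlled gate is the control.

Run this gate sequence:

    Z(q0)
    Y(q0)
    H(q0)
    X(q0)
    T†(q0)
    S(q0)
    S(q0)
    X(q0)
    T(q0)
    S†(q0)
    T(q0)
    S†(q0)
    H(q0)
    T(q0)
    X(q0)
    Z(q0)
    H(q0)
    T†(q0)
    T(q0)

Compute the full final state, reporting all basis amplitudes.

The resulting statevector has amplitude sqrt(2)*(1 - I)*(1 + (1 + I)*exp(I*pi/4))/4 on |0>, sqrt(2)*(-1 - I)/4 on |1>.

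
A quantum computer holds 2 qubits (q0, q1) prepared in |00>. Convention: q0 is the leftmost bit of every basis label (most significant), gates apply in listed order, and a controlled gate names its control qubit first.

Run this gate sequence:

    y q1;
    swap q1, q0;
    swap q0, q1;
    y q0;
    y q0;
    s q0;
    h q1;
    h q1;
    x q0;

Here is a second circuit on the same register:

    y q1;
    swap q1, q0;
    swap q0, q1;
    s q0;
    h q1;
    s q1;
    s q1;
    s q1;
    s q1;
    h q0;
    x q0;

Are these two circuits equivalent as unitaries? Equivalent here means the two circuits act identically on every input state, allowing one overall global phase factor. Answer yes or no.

No: there is an input state on which the two circuits produce genuinely different outputs (not merely differing by a phase).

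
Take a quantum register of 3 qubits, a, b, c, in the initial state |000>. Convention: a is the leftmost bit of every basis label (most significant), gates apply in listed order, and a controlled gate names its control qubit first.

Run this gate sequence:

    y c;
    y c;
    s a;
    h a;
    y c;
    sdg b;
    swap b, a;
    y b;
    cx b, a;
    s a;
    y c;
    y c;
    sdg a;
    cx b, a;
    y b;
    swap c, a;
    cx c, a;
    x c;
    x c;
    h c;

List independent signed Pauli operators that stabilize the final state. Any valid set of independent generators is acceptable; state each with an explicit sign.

One valid set of independent stabilizer generators is +IXI, +IIX, -ZII (any independent generating set of the same group is equally correct).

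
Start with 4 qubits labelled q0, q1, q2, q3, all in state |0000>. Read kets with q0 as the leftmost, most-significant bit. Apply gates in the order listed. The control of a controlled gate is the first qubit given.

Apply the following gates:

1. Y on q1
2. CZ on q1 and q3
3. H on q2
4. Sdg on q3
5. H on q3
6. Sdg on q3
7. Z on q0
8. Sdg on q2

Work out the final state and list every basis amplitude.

After the circuit, the state carries amplitude I/2 on |0100>, 1/2 on |0101>, 1/2 on |0110>, -I/2 on |0111>, and 0 on every other basis state.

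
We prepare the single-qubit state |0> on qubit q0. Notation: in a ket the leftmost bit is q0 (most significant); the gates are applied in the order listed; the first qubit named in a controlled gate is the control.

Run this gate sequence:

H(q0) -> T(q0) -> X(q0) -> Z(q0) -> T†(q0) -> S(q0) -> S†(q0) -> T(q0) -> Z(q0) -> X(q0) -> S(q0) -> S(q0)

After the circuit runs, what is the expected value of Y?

In the final state, Y has expectation -sqrt(2)/2. Key observation: the block from step 3 through step 10 cancels to the identity and can be dropped.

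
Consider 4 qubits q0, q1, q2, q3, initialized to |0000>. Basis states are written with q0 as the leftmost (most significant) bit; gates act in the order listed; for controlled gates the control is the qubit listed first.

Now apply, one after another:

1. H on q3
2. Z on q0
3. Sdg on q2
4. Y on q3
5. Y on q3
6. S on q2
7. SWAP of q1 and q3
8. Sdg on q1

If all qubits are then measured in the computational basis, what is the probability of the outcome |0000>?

A full measurement returns |0000> with probability 1/2. Key observation: the block from step 3 through step 6 cancels to the identity and can be dropped.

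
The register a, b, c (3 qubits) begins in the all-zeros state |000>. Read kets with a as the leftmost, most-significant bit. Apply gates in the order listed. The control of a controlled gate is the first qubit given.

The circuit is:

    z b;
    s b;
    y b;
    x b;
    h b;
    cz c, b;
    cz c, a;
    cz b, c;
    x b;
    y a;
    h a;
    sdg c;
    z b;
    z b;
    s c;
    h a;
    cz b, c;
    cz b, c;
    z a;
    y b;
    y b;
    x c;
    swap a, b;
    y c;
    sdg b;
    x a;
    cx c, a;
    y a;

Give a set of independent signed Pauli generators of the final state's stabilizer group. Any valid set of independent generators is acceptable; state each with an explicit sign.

One valid set of independent stabilizer generators is -XII, -IZI, +IIZ (any independent generating set of the same group is equally correct). Key observation: steps 11-16 multiply out to the identity, so the circuit reduces to the remaining gates.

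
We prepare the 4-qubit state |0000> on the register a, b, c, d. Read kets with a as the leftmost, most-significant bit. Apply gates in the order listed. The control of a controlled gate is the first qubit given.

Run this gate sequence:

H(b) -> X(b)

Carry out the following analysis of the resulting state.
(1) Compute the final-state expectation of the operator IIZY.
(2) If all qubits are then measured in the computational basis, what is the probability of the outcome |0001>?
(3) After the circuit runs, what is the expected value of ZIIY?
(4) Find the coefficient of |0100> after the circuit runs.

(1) The expectation value of IIZY is 0.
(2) A full measurement returns |0001> with probability 0.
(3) The expectation value of ZIIY is 0.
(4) The amplitude on |0100> is sqrt(2)/2.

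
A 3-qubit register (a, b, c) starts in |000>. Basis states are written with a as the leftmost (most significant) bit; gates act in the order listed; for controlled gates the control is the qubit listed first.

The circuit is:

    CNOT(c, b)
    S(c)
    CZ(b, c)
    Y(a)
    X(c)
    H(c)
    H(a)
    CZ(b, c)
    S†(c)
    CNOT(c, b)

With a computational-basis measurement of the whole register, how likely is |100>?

A full measurement returns |100> with probability 1/4.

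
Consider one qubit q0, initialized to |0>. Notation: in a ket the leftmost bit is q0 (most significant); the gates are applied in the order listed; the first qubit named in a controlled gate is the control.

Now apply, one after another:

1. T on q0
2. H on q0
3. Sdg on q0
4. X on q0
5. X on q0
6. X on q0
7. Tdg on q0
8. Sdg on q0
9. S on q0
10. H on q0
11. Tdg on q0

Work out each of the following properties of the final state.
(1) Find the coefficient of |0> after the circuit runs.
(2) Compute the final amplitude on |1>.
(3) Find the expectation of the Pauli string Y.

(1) The amplitude on |0> is -I/2 - exp(3*I*pi/4)/2.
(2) |1> carries amplitude -exp(I*pi/4)/2 + I/2 in the final state.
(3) In the final state, Y has expectation -1/2.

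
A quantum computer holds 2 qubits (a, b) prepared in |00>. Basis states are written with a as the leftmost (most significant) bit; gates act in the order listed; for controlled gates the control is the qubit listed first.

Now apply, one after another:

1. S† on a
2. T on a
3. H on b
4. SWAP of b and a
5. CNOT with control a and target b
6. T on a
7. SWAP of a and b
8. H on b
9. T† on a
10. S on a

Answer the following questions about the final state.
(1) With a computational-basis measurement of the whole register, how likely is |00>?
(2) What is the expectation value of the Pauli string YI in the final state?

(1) A full measurement returns |00> with probability 1/4.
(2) The expectation value of YI is 0.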